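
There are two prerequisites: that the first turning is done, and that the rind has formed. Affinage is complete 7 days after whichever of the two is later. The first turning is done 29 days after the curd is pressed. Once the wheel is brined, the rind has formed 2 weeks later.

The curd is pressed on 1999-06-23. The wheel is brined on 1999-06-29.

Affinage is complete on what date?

The curd is pressed: Jun 23, 1999.
The first turning is done: Jun 23, 1999 + 29 days = Jul 22, 1999.
The wheel is brined: Jun 29, 1999.
The rind has formed: Jun 29, 1999 + 2 weeks = Jul 13, 1999.
Both prerequisites met — the first turning is done (Jul 22, 1999), the rind has formed (Jul 13, 1999); the later is Jul 22, 1999.
Affinage is complete: Jul 22, 1999 + 7 days = Jul 29, 1999.

1999-07-29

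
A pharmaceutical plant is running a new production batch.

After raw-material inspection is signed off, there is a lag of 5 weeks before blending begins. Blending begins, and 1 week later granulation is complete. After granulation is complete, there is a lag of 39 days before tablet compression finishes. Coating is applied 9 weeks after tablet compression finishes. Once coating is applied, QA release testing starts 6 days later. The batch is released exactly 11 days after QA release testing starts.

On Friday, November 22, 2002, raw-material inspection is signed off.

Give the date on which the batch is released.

Raw-material inspection is signed off: Nov 22, 2002.
Blending begins: Nov 22, 2002 + 5 weeks = Dec 27, 2002.
Granulation is complete: Dec 27, 2002 + 1 week = Jan 3, 2003.
Tablet compression finishes: Jan 3, 2003 + 39 days = Feb 11, 2003.
Coating is applied: Feb 11, 2003 + 9 weeks = Apr 15, 2003.
QA release testing starts: Apr 15, 2003 + 6 days = Apr 21, 2003.
The batch is released: Apr 21, 2003 + 11 days = May 2, 2003.

Friday, May 2, 2003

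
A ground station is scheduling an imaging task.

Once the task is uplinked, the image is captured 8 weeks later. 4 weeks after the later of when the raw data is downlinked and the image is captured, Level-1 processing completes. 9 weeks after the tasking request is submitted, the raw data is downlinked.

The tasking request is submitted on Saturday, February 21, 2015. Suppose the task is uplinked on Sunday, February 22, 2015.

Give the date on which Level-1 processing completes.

The tasking request is submitted: Feb 21, 2015.
The raw data is downlinked: Feb 21, 2015 + 9 weeks = Apr 25, 2015.
The task is uplinked: Feb 22, 2015.
The image is captured: Feb 22, 2015 + 8 weeks = Apr 19, 2015.
Both prerequisites met — the raw data is downlinked (Apr 25, 2015), the image is captured (Apr 19, 2015); the later is Apr 25, 2015.
Level-1 processing completes: Apr 25, 2015 + 4 weeks = May 23, 2015.

Saturday, May 23, 2015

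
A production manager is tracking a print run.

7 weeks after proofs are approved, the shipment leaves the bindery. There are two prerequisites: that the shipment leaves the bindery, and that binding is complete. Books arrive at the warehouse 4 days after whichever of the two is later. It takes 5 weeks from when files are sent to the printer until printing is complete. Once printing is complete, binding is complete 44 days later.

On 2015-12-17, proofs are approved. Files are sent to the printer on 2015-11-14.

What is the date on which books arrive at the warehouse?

2016-02-08

Proofs are approved: Dec 17, 2015.
The shipment leaves the bindery: Dec 17, 2015 + 7 weeks = Feb 4, 2016.
Files are sent to the printer: Nov 14, 2015.
Printing is complete: Nov 14, 2015 + 5 weeks = Dec 19, 2015.
Binding is complete: Dec 19, 2015 + 44 days = Feb 1, 2016.
Both prerequisites met — the shipment leaves the bindery (Feb 4, 2016), binding is complete (Feb 1, 2016); the later is Feb 4, 2016.
Books arrive at the warehouse: Feb 4, 2016 + 4 days = Feb 8, 2016.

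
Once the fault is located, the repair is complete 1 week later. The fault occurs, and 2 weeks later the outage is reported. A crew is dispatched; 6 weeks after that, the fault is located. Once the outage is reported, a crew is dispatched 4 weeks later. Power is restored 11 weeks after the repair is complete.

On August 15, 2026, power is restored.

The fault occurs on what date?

February 28, 2026

Power is restored: Aug 15, 2026.
The repair is complete: Aug 15, 2026 − 11 weeks = May 30, 2026.
The fault is located: May 30, 2026 − 1 week = May 23, 2026.
A crew is dispatched: May 23, 2026 − 6 weeks = Apr 11, 2026.
The outage is reported: Apr 11, 2026 − 4 weeks = Mar 14, 2026.
The fault occurs: Mar 14, 2026 − 2 weeks = Feb 28, 2026.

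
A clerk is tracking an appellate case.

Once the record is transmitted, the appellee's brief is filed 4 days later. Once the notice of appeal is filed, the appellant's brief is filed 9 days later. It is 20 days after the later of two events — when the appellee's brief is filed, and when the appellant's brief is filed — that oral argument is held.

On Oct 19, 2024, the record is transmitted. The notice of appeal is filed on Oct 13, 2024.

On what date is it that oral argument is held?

The record is transmitted: Oct 19, 2024.
The appellee's brief is filed: Oct 19, 2024 + 4 days = Oct 23, 2024.
The notice of appeal is filed: Oct 13, 2024.
The appellant's brief is filed: Oct 13, 2024 + 9 days = Oct 22, 2024.
Both prerequisites met — the appellee's brief is filed (Oct 23, 2024), the appellant's brief is filed (Oct 22, 2024); the later is Oct 23, 2024.
Oral argument is held: Oct 23, 2024 + 20 days = Nov 12, 2024.

Nov 12, 2024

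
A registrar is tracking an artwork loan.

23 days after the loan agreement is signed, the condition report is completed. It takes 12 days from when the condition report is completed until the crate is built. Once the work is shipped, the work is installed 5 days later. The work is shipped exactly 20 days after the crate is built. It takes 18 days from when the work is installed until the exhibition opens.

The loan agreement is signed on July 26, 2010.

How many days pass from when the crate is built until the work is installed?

Causal path: the crate is built → the work is shipped → the work is installed.
Total delay along the path: 20 + 5 = 25 days.

25 days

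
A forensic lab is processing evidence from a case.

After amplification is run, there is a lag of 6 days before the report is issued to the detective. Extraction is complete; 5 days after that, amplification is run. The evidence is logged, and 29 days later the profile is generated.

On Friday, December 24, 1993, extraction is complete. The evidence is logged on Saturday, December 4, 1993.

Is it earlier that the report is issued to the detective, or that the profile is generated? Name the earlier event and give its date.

The profile is generated — Sunday, January 2, 1994

Extraction is complete: Dec 24, 1993.
Amplification is run: Dec 24, 1993 + 5 days = Dec 29, 1993.
The report is issued to the detective: Dec 29, 1993 + 6 days = Jan 4, 1994.
The evidence is logged: Dec 4, 1993.
The profile is generated: Dec 4, 1993 + 29 days = Jan 2, 1994.
Comparing: the report is issued to the detective on Jan 4, 1994 vs the profile is generated on Jan 2, 1994. Earlier: the profile is generated.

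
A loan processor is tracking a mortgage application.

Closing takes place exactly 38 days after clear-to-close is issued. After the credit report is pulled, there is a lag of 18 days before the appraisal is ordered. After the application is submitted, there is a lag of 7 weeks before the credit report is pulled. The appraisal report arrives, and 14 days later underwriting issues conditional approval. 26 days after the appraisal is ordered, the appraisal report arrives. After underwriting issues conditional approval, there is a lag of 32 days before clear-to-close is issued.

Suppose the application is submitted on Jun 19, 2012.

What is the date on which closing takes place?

The application is submitted: Jun 19, 2012.
The credit report is pulled: Jun 19, 2012 + 7 weeks = Aug 7, 2012.
The appraisal is ordered: Aug 7, 2012 + 18 days = Aug 25, 2012.
The appraisal report arrives: Aug 25, 2012 + 26 days = Sep 20, 2012.
Underwriting issues conditional approval: Sep 20, 2012 + 14 days = Oct 4, 2012.
Clear-to-close is issued: Oct 4, 2012 + 32 days = Nov 5, 2012.
Closing takes place: Nov 5, 2012 + 38 days = Dec 13, 2012.

Dec 13, 2012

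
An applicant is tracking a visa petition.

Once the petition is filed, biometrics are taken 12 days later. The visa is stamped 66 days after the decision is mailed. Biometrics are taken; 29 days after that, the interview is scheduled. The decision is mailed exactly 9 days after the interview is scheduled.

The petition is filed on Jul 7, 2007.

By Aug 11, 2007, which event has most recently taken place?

The petition is filed: Jul 7, 2007.
Biometrics are taken: Jul 7, 2007 + 12 days = Jul 19, 2007.
The interview is scheduled: Jul 19, 2007 + 29 days = Aug 17, 2007.
The decision is mailed: Aug 17, 2007 + 9 days = Aug 26, 2007.
The visa is stamped: Aug 26, 2007 + 66 days = Oct 31, 2007.
Aug 11, 2007 falls between when biometrics are taken (Jul 19, 2007) and when the interview is scheduled (Aug 17, 2007).

Biometrics are taken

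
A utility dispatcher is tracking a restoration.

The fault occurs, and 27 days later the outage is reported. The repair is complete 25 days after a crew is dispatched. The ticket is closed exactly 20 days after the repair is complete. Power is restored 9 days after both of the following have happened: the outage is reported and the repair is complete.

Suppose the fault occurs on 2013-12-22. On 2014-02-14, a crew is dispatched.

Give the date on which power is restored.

2014-03-20

The fault occurs: Dec 22, 2013.
The outage is reported: Dec 22, 2013 + 27 days = Jan 18, 2014.
A crew is dispatched: Feb 14, 2014.
The repair is complete: Feb 14, 2014 + 25 days = Mar 11, 2014.
Both prerequisites met — the outage is reported (Jan 18, 2014), the repair is complete (Mar 11, 2014); the later is Mar 11, 2014.
Power is restored: Mar 11, 2014 + 9 days = Mar 20, 2014.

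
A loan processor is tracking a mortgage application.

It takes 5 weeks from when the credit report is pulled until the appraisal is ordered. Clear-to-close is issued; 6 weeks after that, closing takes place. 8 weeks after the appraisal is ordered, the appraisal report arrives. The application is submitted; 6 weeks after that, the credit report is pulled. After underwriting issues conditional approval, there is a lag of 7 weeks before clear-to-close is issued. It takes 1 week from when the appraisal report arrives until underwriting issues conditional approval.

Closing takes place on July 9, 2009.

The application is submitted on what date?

November 20, 2008

Closing takes place: Jul 9, 2009.
Clear-to-close is issued: Jul 9, 2009 − 6 weeks = May 28, 2009.
Underwriting issues conditional approval: May 28, 2009 − 7 weeks = Apr 9, 2009.
The appraisal report arrives: Apr 9, 2009 − 1 week = Apr 2, 2009.
The appraisal is ordered: Apr 2, 2009 − 8 weeks = Feb 5, 2009.
The credit report is pulled: Feb 5, 2009 − 5 weeks = Jan 1, 2009.
The application is submitted: Jan 1, 2009 − 6 weeks = Nov 20, 2008.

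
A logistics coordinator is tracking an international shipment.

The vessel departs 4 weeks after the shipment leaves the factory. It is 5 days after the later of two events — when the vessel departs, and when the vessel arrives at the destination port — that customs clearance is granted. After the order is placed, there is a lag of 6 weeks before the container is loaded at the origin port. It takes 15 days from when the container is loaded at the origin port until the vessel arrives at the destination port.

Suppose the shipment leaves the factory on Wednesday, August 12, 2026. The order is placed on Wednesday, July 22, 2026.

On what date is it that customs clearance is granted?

Tuesday, September 22, 2026

The shipment leaves the factory: Aug 12, 2026.
The vessel departs: Aug 12, 2026 + 4 weeks = Sep 9, 2026.
The order is placed: Jul 22, 2026.
The container is loaded at the origin port: Jul 22, 2026 + 6 weeks = Sep 2, 2026.
The vessel arrives at the destination port: Sep 2, 2026 + 15 days = Sep 17, 2026.
Both prerequisites met — the vessel departs (Sep 9, 2026), the vessel arrives at the destination port (Sep 17, 2026); the later is Sep 17, 2026.
Customs clearance is granted: Sep 17, 2026 + 5 days = Sep 22, 2026.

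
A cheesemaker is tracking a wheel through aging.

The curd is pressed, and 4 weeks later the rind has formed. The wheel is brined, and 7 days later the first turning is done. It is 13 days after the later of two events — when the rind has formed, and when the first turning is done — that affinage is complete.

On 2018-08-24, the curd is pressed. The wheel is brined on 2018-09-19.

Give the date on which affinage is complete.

2018-10-09

The curd is pressed: Aug 24, 2018.
The rind has formed: Aug 24, 2018 + 4 weeks = Sep 21, 2018.
The wheel is brined: Sep 19, 2018.
The first turning is done: Sep 19, 2018 + 7 days = Sep 26, 2018.
Both prerequisites met — the rind has formed (Sep 21, 2018), the first turning is done (Sep 26, 2018); the later is Sep 26, 2018.
Affinage is complete: Sep 26, 2018 + 13 days = Oct 9, 2018.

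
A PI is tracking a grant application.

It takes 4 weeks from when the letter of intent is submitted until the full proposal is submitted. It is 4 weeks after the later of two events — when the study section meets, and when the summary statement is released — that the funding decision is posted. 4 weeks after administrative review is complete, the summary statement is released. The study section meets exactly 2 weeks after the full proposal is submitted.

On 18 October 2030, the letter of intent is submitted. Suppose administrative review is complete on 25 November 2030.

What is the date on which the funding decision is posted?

20 January 2031

The letter of intent is submitted: Oct 18, 2030.
The full proposal is submitted: Oct 18, 2030 + 4 weeks = Nov 15, 2030.
The study section meets: Nov 15, 2030 + 2 weeks = Nov 29, 2030.
Administrative review is complete: Nov 25, 2030.
The summary statement is released: Nov 25, 2030 + 4 weeks = Dec 23, 2030.
Both prerequisites met — the study section meets (Nov 29, 2030), the summary statement is released (Dec 23, 2030); the later is Dec 23, 2030.
The funding decision is posted: Dec 23, 2030 + 4 weeks = Jan 20, 2031.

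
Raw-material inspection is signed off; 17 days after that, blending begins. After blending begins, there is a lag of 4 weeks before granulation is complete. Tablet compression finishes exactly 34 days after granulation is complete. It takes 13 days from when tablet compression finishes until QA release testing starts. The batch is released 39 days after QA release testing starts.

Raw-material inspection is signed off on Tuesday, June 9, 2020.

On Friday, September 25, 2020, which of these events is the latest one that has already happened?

QA release testing starts

Raw-material inspection is signed off: Jun 9, 2020.
Blending begins: Jun 9, 2020 + 17 days = Jun 26, 2020.
Granulation is complete: Jun 26, 2020 + 4 weeks = Jul 24, 2020.
Tablet compression finishes: Jul 24, 2020 + 34 days = Aug 27, 2020.
QA release testing starts: Aug 27, 2020 + 13 days = Sep 9, 2020.
The batch is released: Sep 9, 2020 + 39 days = Oct 18, 2020.
Sep 25, 2020 falls between when QA release testing starts (Sep 9, 2020) and when the batch is released (Oct 18, 2020).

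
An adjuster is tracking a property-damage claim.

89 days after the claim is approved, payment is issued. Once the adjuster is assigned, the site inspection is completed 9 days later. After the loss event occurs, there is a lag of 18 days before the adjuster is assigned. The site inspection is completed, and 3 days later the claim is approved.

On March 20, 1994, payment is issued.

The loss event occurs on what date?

Payment is issued: Mar 20, 1994.
The claim is approved: Mar 20, 1994 − 89 days = Dec 21, 1993.
The site inspection is completed: Dec 21, 1993 − 3 days = Dec 18, 1993.
The adjuster is assigned: Dec 18, 1993 − 9 days = Dec 9, 1993.
The loss event occurs: Dec 9, 1993 − 18 days = Nov 21, 1993.

November 21, 1993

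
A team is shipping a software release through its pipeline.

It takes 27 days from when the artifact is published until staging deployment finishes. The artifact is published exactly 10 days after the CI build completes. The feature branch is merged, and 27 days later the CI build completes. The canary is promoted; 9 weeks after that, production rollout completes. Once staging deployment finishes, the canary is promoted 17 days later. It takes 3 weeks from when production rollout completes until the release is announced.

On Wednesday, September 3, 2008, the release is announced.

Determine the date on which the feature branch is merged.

The release is announced: Sep 3, 2008.
Production rollout completes: Sep 3, 2008 − 3 weeks = Aug 13, 2008.
The canary is promoted: Aug 13, 2008 − 9 weeks = Jun 11, 2008.
Staging deployment finishes: Jun 11, 2008 − 17 days = May 25, 2008.
The artifact is published: May 25, 2008 − 27 days = Apr 28, 2008.
The CI build completes: Apr 28, 2008 − 10 days = Apr 18, 2008.
The feature branch is merged: Apr 18, 2008 − 27 days = Mar 22, 2008.

Saturday, March 22, 2008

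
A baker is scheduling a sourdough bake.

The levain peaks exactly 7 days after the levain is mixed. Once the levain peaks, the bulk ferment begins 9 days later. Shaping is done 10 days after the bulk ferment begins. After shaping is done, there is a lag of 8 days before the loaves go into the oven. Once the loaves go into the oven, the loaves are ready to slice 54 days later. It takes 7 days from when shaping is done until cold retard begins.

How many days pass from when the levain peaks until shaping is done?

19 days

Causal path: the levain peaks → the bulk ferment begins → shaping is done.
Total delay along the path: 9 + 10 = 19 days.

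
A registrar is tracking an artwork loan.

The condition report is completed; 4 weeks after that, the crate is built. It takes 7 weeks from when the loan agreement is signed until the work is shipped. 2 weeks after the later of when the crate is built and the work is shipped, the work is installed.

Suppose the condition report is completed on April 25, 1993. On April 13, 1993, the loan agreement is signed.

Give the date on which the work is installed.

June 15, 1993

The condition report is completed: Apr 25, 1993.
The crate is built: Apr 25, 1993 + 4 weeks = May 23, 1993.
The loan agreement is signed: Apr 13, 1993.
The work is shipped: Apr 13, 1993 + 7 weeks = Jun 1, 1993.
Both prerequisites met — the crate is built (May 23, 1993), the work is shipped (Jun 1, 1993); the later is Jun 1, 1993.
The work is installed: Jun 1, 1993 + 2 weeks = Jun 15, 1993.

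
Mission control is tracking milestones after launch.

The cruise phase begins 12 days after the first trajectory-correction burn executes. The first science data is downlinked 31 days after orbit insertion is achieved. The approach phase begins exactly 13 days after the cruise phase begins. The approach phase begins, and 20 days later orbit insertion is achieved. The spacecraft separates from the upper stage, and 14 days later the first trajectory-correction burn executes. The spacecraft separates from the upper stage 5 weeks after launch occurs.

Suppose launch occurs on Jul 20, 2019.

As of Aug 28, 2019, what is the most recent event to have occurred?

Launch occurs: Jul 20, 2019.
The spacecraft separates from the upper stage: Jul 20, 2019 + 5 weeks = Aug 24, 2019.
The first trajectory-correction burn executes: Aug 24, 2019 + 14 days = Sep 7, 2019.
The cruise phase begins: Sep 7, 2019 + 12 days = Sep 19, 2019.
The approach phase begins: Sep 19, 2019 + 13 days = Oct 2, 2019.
Orbit insertion is achieved: Oct 2, 2019 + 20 days = Oct 22, 2019.
The first science data is downlinked: Oct 22, 2019 + 31 days = Nov 22, 2019.
Aug 28, 2019 falls between when the spacecraft separates from the upper stage (Aug 24, 2019) and when the first trajectory-correction burn executes (Sep 7, 2019).

The spacecraft separates from the upper stage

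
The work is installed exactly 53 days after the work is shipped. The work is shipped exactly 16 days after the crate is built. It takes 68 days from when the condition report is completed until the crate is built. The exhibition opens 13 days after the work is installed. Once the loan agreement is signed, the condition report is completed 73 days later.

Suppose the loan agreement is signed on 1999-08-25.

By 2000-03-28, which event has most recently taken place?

The loan agreement is signed: Aug 25, 1999.
The condition report is completed: Aug 25, 1999 + 73 days = Nov 6, 1999.
The crate is built: Nov 6, 1999 + 68 days = Jan 13, 2000.
The work is shipped: Jan 13, 2000 + 16 days = Jan 29, 2000.
The work is installed: Jan 29, 2000 + 53 days = Mar 22, 2000.
The exhibition opens: Mar 22, 2000 + 13 days = Apr 4, 2000.
Mar 28, 2000 falls between when the work is installed (Mar 22, 2000) and when the exhibition opens (Apr 4, 2000).

The work is installed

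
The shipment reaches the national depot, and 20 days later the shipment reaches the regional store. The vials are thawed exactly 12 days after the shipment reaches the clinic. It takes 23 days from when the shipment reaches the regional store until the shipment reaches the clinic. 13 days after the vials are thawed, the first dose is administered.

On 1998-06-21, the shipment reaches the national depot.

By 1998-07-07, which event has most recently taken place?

The shipment reaches the national depot

The shipment reaches the national depot: Jun 21, 1998.
The shipment reaches the regional store: Jun 21, 1998 + 20 days = Jul 11, 1998.
The shipment reaches the clinic: Jul 11, 1998 + 23 days = Aug 3, 1998.
The vials are thawed: Aug 3, 1998 + 12 days = Aug 15, 1998.
The first dose is administered: Aug 15, 1998 + 13 days = Aug 28, 1998.
Jul 7, 1998 falls between when the shipment reaches the national depot (Jun 21, 1998) and when the shipment reaches the regional store (Jul 11, 1998).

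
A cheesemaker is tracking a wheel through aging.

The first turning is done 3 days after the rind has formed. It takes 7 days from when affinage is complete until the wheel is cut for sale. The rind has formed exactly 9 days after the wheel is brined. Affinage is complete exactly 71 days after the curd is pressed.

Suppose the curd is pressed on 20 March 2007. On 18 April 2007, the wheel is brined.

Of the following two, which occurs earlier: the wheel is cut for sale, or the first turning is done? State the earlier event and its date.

The first turning is done — 30 April 2007

The curd is pressed: Mar 20, 2007.
Affinage is complete: Mar 20, 2007 + 71 days = May 30, 2007.
The wheel is cut for sale: May 30, 2007 + 7 days = Jun 6, 2007.
The wheel is brined: Apr 18, 2007.
The rind has formed: Apr 18, 2007 + 9 days = Apr 27, 2007.
The first turning is done: Apr 27, 2007 + 3 days = Apr 30, 2007.
Comparing: the wheel is cut for sale on Jun 6, 2007 vs the first turning is done on Apr 30, 2007. Earlier: the first turning is done.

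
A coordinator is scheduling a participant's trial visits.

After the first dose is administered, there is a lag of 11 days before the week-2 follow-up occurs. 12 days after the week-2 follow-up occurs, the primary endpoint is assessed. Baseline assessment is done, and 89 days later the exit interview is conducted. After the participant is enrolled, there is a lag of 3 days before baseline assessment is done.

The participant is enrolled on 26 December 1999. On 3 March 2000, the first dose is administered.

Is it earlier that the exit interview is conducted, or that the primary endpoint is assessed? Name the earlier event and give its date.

The primary endpoint is assessed — 26 March 2000

The participant is enrolled: Dec 26, 1999.
Baseline assessment is done: Dec 26, 1999 + 3 days = Dec 29, 1999.
The exit interview is conducted: Dec 29, 1999 + 89 days = Mar 27, 2000.
The first dose is administered: Mar 3, 2000.
The week-2 follow-up occurs: Mar 3, 2000 + 11 days = Mar 14, 2000.
The primary endpoint is assessed: Mar 14, 2000 + 12 days = Mar 26, 2000.
Comparing: the exit interview is conducted on Mar 27, 2000 vs the primary endpoint is assessed on Mar 26, 2000. Earlier: the primary endpoint is assessed.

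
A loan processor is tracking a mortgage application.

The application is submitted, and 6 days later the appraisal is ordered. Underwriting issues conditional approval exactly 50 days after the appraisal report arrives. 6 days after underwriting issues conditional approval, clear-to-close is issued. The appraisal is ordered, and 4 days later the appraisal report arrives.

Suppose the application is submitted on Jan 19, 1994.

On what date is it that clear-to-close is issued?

Mar 26, 1994

The application is submitted: Jan 19, 1994.
The appraisal is ordered: Jan 19, 1994 + 6 days = Jan 25, 1994.
The appraisal report arrives: Jan 25, 1994 + 4 days = Jan 29, 1994.
Underwriting issues conditional approval: Jan 29, 1994 + 50 days = Mar 20, 1994.
Clear-to-close is issued: Mar 20, 1994 + 6 days = Mar 26, 1994.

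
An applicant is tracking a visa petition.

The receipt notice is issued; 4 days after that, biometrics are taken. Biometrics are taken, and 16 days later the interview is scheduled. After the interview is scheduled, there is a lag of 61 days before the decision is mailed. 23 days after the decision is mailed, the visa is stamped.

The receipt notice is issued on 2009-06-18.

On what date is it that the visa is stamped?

The receipt notice is issued: Jun 18, 2009.
Biometrics are taken: Jun 18, 2009 + 4 days = Jun 22, 2009.
The interview is scheduled: Jun 22, 2009 + 16 days = Jul 8, 2009.
The decision is mailed: Jul 8, 2009 + 61 days = Sep 7, 2009.
The visa is stamped: Sep 7, 2009 + 23 days = Sep 30, 2009.

2009-09-30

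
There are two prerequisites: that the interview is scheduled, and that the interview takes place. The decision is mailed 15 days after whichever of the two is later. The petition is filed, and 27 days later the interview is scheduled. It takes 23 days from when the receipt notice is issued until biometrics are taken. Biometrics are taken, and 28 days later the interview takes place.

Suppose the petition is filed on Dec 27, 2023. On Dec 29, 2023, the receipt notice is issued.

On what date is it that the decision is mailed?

Mar 4, 2024

The petition is filed: Dec 27, 2023.
The interview is scheduled: Dec 27, 2023 + 27 days = Jan 23, 2024.
The receipt notice is issued: Dec 29, 2023.
Biometrics are taken: Dec 29, 2023 + 23 days = Jan 21, 2024.
The interview takes place: Jan 21, 2024 + 28 days = Feb 18, 2024.
Both prerequisites met — the interview is scheduled (Jan 23, 2024), the interview takes place (Feb 18, 2024); the later is Feb 18, 2024.
The decision is mailed: Feb 18, 2024 + 15 days = Mar 4, 2024.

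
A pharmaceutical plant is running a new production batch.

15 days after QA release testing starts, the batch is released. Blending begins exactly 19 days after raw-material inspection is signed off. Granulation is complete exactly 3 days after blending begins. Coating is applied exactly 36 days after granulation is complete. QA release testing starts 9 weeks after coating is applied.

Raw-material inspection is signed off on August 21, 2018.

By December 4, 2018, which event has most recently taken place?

Coating is applied

Raw-material inspection is signed off: Aug 21, 2018.
Blending begins: Aug 21, 2018 + 19 days = Sep 9, 2018.
Granulation is complete: Sep 9, 2018 + 3 days = Sep 12, 2018.
Coating is applied: Sep 12, 2018 + 36 days = Oct 18, 2018.
QA release testing starts: Oct 18, 2018 + 9 weeks = Dec 20, 2018.
The batch is released: Dec 20, 2018 + 15 days = Jan 4, 2019.
Dec 4, 2018 falls between when coating is applied (Oct 18, 2018) and when QA release testing starts (Dec 20, 2018).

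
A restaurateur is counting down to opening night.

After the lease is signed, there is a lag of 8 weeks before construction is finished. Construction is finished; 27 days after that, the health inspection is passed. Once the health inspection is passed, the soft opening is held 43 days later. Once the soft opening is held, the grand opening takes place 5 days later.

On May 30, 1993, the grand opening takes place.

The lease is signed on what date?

The grand opening takes place: May 30, 1993.
The soft opening is held: May 30, 1993 − 5 days = May 25, 1993.
The health inspection is passed: May 25, 1993 − 43 days = Apr 12, 1993.
Construction is finished: Apr 12, 1993 − 27 days = Mar 16, 1993.
The lease is signed: Mar 16, 1993 − 8 weeks = Jan 19, 1993.

January 19, 1993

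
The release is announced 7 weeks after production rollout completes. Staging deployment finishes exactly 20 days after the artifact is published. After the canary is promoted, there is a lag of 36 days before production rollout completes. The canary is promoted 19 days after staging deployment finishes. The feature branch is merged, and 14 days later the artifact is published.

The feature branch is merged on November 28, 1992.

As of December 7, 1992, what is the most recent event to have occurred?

The feature branch is merged

The feature branch is merged: Nov 28, 1992.
The artifact is published: Nov 28, 1992 + 14 days = Dec 12, 1992.
Staging deployment finishes: Dec 12, 1992 + 20 days = Jan 1, 1993.
The canary is promoted: Jan 1, 1993 + 19 days = Jan 20, 1993.
Production rollout completes: Jan 20, 1993 + 36 days = Feb 25, 1993.
The release is announced: Feb 25, 1993 + 7 weeks = Apr 15, 1993.
Dec 7, 1992 falls between when the feature branch is merged (Nov 28, 1992) and when the artifact is published (Dec 12, 1992).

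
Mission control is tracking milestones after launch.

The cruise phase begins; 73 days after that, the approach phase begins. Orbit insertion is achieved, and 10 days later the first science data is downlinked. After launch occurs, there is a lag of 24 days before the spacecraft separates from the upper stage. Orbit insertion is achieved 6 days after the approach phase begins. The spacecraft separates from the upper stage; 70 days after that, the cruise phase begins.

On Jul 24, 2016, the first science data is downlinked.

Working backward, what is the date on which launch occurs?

The first science data is downlinked: Jul 24, 2016.
Orbit insertion is achieved: Jul 24, 2016 − 10 days = Jul 14, 2016.
The approach phase begins: Jul 14, 2016 − 6 days = Jul 8, 2016.
The cruise phase begins: Jul 8, 2016 − 73 days = Apr 26, 2016.
The spacecraft separates from the upper stage: Apr 26, 2016 − 70 days = Feb 16, 2016.
Launch occurs: Feb 16, 2016 − 24 days = Jan 23, 2016.

Jan 23, 2016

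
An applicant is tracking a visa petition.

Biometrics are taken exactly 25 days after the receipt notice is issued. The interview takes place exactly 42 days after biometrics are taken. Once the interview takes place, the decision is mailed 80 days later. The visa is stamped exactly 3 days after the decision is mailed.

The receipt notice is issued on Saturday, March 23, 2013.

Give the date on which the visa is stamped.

Tuesday, August 20, 2013

The receipt notice is issued: Mar 23, 2013.
Biometrics are taken: Mar 23, 2013 + 25 days = Apr 17, 2013.
The interview takes place: Apr 17, 2013 + 42 days = May 29, 2013.
The decision is mailed: May 29, 2013 + 80 days = Aug 17, 2013.
The visa is stamped: Aug 17, 2013 + 3 days = Aug 20, 2013.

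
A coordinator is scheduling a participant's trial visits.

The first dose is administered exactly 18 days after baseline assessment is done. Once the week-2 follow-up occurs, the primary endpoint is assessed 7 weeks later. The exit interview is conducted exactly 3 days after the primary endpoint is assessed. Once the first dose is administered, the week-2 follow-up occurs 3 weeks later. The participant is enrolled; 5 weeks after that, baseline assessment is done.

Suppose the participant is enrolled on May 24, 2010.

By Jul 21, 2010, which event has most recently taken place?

The participant is enrolled: May 24, 2010.
Baseline assessment is done: May 24, 2010 + 5 weeks = Jun 28, 2010.
The first dose is administered: Jun 28, 2010 + 18 days = Jul 16, 2010.
The week-2 follow-up occurs: Jul 16, 2010 + 3 weeks = Aug 6, 2010.
The primary endpoint is assessed: Aug 6, 2010 + 7 weeks = Sep 24, 2010.
The exit interview is conducted: Sep 24, 2010 + 3 days = Sep 27, 2010.
Jul 21, 2010 falls between when the first dose is administered (Jul 16, 2010) and when the week-2 follow-up occurs (Aug 6, 2010).

The first dose is administered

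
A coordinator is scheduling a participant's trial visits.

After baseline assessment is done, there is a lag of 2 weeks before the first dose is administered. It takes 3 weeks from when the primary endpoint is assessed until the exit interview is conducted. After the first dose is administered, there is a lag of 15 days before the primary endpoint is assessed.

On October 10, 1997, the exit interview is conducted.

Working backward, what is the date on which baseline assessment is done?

August 21, 1997

The exit interview is conducted: Oct 10, 1997.
The primary endpoint is assessed: Oct 10, 1997 − 3 weeks = Sep 19, 1997.
The first dose is administered: Sep 19, 1997 − 15 days = Sep 4, 1997.
Baseline assessment is done: Sep 4, 1997 − 2 weeks = Aug 21, 1997.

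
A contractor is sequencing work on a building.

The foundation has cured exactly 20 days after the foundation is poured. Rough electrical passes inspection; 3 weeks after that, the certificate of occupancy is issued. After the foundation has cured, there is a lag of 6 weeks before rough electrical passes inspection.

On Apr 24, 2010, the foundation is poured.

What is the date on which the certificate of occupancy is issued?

The foundation is poured: Apr 24, 2010.
The foundation has cured: Apr 24, 2010 + 20 days = May 14, 2010.
Rough electrical passes inspection: May 14, 2010 + 6 weeks = Jun 25, 2010.
The certificate of occupancy is issued: Jun 25, 2010 + 3 weeks = Jul 16, 2010.

Jul 16, 2010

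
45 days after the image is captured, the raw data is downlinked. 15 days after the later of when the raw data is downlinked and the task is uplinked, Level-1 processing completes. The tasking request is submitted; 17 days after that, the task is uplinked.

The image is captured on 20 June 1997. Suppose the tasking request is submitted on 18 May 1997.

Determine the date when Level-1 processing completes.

The image is captured: Jun 20, 1997.
The raw data is downlinked: Jun 20, 1997 + 45 days = Aug 4, 1997.
The tasking request is submitted: May 18, 1997.
The task is uplinked: May 18, 1997 + 17 days = Jun 4, 1997.
Both prerequisites met — the raw data is downlinked (Aug 4, 1997), the task is uplinked (Jun 4, 1997); the later is Aug 4, 1997.
Level-1 processing completes: Aug 4, 1997 + 15 days = Aug 19, 1997.

19 August 1997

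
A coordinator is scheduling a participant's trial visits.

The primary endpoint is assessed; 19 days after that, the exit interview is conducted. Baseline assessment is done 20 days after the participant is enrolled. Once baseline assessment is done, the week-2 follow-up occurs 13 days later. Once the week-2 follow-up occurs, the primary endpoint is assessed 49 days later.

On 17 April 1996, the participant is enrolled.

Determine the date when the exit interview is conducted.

The participant is enrolled: Apr 17, 1996.
Baseline assessment is done: Apr 17, 1996 + 20 days = May 7, 1996.
The week-2 follow-up occurs: May 7, 1996 + 13 days = May 20, 1996.
The primary endpoint is assessed: May 20, 1996 + 49 days = Jul 8, 1996.
The exit interview is conducted: Jul 8, 1996 + 19 days = Jul 27, 1996.

27 July 1996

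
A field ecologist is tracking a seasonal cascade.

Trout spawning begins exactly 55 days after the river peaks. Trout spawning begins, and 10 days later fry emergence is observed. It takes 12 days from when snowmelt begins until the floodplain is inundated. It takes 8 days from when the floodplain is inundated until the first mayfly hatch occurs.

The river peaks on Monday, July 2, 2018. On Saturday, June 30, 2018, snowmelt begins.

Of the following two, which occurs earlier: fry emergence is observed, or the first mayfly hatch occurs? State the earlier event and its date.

The river peaks: Jul 2, 2018.
Trout spawning begins: Jul 2, 2018 + 55 days = Aug 26, 2018.
Fry emergence is observed: Aug 26, 2018 + 10 days = Sep 5, 2018.
Snowmelt begins: Jun 30, 2018.
The floodplain is inundated: Jun 30, 2018 + 12 days = Jul 12, 2018.
The first mayfly hatch occurs: Jul 12, 2018 + 8 days = Jul 20, 2018.
Comparing: fry emergence is observed on Sep 5, 2018 vs the first mayfly hatch occurs on Jul 20, 2018. Earlier: the first mayfly hatch occurs.

The first mayfly hatch occurs — Friday, July 20, 2018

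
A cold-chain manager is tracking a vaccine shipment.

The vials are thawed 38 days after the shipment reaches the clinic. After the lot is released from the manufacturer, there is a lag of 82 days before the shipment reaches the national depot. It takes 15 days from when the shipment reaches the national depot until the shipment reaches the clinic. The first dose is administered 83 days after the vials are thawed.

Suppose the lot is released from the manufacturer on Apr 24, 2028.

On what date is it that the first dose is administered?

Nov 28, 2028

The lot is released from the manufacturer: Apr 24, 2028.
The shipment reaches the national depot: Apr 24, 2028 + 82 days = Jul 15, 2028.
The shipment reaches the clinic: Jul 15, 2028 + 15 days = Jul 30, 2028.
The vials are thawed: Jul 30, 2028 + 38 days = Sep 6, 2028.
The first dose is administered: Sep 6, 2028 + 83 days = Nov 28, 2028.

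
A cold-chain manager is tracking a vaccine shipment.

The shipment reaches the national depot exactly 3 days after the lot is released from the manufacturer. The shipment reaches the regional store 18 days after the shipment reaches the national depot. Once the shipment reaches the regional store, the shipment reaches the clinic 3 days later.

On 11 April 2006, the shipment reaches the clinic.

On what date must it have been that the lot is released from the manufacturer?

18 March 2006

The shipment reaches the clinic: Apr 11, 2006.
The shipment reaches the regional store: Apr 11, 2006 − 3 days = Apr 8, 2006.
The shipment reaches the national depot: Apr 8, 2006 − 18 days = Mar 21, 2006.
The lot is released from the manufacturer: Mar 21, 2006 − 3 days = Mar 18, 2006.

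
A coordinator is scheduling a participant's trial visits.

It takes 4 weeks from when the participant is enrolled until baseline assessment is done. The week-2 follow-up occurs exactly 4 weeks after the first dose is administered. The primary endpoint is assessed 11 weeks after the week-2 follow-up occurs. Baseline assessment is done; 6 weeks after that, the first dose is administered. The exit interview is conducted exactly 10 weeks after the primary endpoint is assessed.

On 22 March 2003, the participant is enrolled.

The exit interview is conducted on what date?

22 November 2003

The participant is enrolled: Mar 22, 2003.
Baseline assessment is done: Mar 22, 2003 + 4 weeks = Apr 19, 2003.
The first dose is administered: Apr 19, 2003 + 6 weeks = May 31, 2003.
The week-2 follow-up occurs: May 31, 2003 + 4 weeks = Jun 28, 2003.
The primary endpoint is assessed: Jun 28, 2003 + 11 weeks = Sep 13, 2003.
The exit interview is conducted: Sep 13, 2003 + 10 weeks = Nov 22, 2003.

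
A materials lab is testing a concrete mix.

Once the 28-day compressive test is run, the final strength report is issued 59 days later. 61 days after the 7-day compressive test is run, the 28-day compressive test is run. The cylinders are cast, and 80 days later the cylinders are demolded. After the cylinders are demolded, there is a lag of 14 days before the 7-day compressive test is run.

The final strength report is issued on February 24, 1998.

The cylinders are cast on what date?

The final strength report is issued: Feb 24, 1998.
The 28-day compressive test is run: Feb 24, 1998 − 59 days = Dec 27, 1997.
The 7-day compressive test is run: Dec 27, 1997 − 61 days = Oct 27, 1997.
The cylinders are demolded: Oct 27, 1997 − 14 days = Oct 13, 1997.
The cylinders are cast: Oct 13, 1997 − 80 days = Jul 25, 1997.

July 25, 1997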